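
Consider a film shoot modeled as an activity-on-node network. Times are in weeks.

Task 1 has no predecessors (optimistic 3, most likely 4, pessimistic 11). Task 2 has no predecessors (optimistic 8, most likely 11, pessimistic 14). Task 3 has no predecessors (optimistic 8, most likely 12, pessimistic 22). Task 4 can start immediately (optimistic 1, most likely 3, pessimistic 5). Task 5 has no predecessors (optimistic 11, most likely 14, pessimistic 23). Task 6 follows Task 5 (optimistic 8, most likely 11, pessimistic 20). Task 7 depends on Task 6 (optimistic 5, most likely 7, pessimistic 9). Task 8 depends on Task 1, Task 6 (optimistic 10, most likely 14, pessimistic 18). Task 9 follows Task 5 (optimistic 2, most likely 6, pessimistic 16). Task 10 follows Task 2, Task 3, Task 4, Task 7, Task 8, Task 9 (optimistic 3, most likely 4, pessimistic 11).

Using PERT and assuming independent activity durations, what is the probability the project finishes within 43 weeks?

0.189

te_Task 1 = (3 + 4·4 + 11)/6 = 30/6 = 5; σ²_Task 1 = ((11−3)/6)² = 1.778
te_Task 2 = (8 + 4·11 + 14)/6 = 66/6 = 11; σ²_Task 2 = ((14−8)/6)² = 1.000
te_Task 3 = (8 + 4·12 + 22)/6 = 78/6 = 13; σ²_Task 3 = ((22−8)/6)² = 5.444
te_Task 4 = (1 + 4·3 + 5)/6 = 18/6 = 3; σ²_Task 4 = ((5−1)/6)² = 0.444
te_Task 5 = (11 + 4·14 + 23)/6 = 90/6 = 15; σ²_Task 5 = ((23−11)/6)² = 4.000
te_Task 6 = (8 + 4·11 + 20)/6 = 72/6 = 12; σ²_Task 6 = ((20−8)/6)² = 4.000
te_Task 7 = (5 + 4·7 + 9)/6 = 42/6 = 7; σ²_Task 7 = ((9−5)/6)² = 0.444
te_Task 8 = (10 + 4·14 + 18)/6 = 84/6 = 14; σ²_Task 8 = ((18−10)/6)² = 1.778
te_Task 9 = (2 + 4·6 + 16)/6 = 42/6 = 7; σ²_Task 9 = ((16−2)/6)² = 5.444
te_Task 10 = (3 + 4·4 + 11)/6 = 30/6 = 5; σ²_Task 10 = ((11−3)/6)² = 1.778

Forward pass:
ES_Task 1 = 0; EF_Task 1 = 5
ES_Task 2 = 0; EF_Task 2 = 11
ES_Task 3 = 0; EF_Task 3 = 13
ES_Task 4 = 0; EF_Task 4 = 3
ES_Task 5 = 0; EF_Task 5 = 15
ES_Task 6 = 15; EF_Task 6 = 15+12 = 27
ES_Task 7 = 27; EF_Task 7 = 27+7 = 34
ES_Task 8 = max(EF_Task 1=5, EF_Task 6=27) = 27; EF_Task 8 = 27+14 = 41
ES_Task 9 = 15; EF_Task 9 = 15+7 = 22
ES_Task 10 = max(EF_Task 2=11, EF_Task 3=13, EF_Task 4=3, EF_Task 7=34, EF_Task 8=41, EF_Task 9=22) = 41; EF_Task 10 = 41+5 = 46
Expected project duration μ = 46 weeks. Critical path: Task 5 → Task 6 → Task 8 → Task 10.

Variance along critical path = 4.000 + 4.000 + 1.778 + 1.778 = 11.556; σ = √11.556 = 3.399 weeks.
Z = (43 − 46) / 3.399 = -0.883
P(T ≤ 43) = Φ(-0.883) ≈ 0.189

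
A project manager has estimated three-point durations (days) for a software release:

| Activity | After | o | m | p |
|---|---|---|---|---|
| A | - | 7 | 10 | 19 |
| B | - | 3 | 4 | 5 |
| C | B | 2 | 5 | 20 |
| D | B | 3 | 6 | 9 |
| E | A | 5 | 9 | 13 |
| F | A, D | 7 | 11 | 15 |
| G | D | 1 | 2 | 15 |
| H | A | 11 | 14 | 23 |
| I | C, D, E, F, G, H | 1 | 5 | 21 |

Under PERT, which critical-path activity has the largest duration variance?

te_A = (7 + 4·10 + 19)/6 = 66/6 = 11; σ²_A = ((19−7)/6)² = 4.000
te_B = (3 + 4·4 + 5)/6 = 24/6 = 4; σ²_B = ((5−3)/6)² = 0.111
te_C = (2 + 4·5 + 20)/6 = 42/6 = 7; σ²_C = ((20−2)/6)² = 9.000
te_D = (3 + 4·6 + 9)/6 = 36/6 = 6; σ²_D = ((9−3)/6)² = 1.000
te_E = (5 + 4·9 + 13)/6 = 54/6 = 9; σ²_E = ((13−5)/6)² = 1.778
te_F = (7 + 4·11 + 15)/6 = 66/6 = 11; σ²_F = ((15−7)/6)² = 1.778
te_G = (1 + 4·2 + 15)/6 = 24/6 = 4; σ²_G = ((15−1)/6)² = 5.444
te_H = (11 + 4·14 + 23)/6 = 90/6 = 15; σ²_H = ((23−11)/6)² = 4.000
te_I = (1 + 4·5 + 21)/6 = 42/6 = 7; σ²_I = ((21−1)/6)² = 11.111

Forward pass:
ES_A = 0; EF_A = 11
ES_B = 0; EF_B = 4
ES_C = 4; EF_C = 4+7 = 11
ES_D = 4; EF_D = 4+6 = 10
ES_E = 11; EF_E = 11+9 = 20
ES_F = max(EF_A=11, EF_D=10) = 11; EF_F = 11+11 = 22
ES_G = 10; EF_G = 10+4 = 14
ES_H = 11; EF_H = 11+15 = 26
ES_I = max(EF_C=11, EF_D=10, EF_E=20, EF_F=22, EF_G=14, EF_H=26) = 26; EF_I = 26+7 = 33
Expected project duration μ = 33 days. Critical path: A → H → I.

Variances on critical path: σ²_A=4.000, σ²_H=4.000, σ²_I=11.111.
Largest is σ²_I = 11.111.

I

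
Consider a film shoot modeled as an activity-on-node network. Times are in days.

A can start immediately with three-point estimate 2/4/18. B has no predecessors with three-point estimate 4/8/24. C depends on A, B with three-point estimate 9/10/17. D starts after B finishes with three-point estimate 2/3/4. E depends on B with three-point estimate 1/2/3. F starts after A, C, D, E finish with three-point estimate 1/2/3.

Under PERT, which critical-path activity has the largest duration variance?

te_A = (2 + 4·4 + 18)/6 = 36/6 = 6; σ²_A = ((18−2)/6)² = 7.111
te_B = (4 + 4·8 + 24)/6 = 60/6 = 10; σ²_B = ((24−4)/6)² = 11.111
te_C = (9 + 4·10 + 17)/6 = 66/6 = 11; σ²_C = ((17−9)/6)² = 1.778
te_D = (2 + 4·3 + 4)/6 = 18/6 = 3; σ²_D = ((4−2)/6)² = 0.111
te_E = (1 + 4·2 + 3)/6 = 12/6 = 2; σ²_E = ((3−1)/6)² = 0.111
te_F = (1 + 4·2 + 3)/6 = 12/6 = 2; σ²_F = ((3−1)/6)² = 0.111

Forward pass:
ES_A = 0; EF_A = 6
ES_B = 0; EF_B = 10
ES_C = max(EF_A=6, EF_B=10) = 10; EF_C = 10+11 = 21
ES_D = 10; EF_D = 10+3 = 13
ES_E = 10; EF_E = 10+2 = 12
ES_F = max(EF_A=6, EF_C=21, EF_D=13, EF_E=12) = 21; EF_F = 21+2 = 23
Expected project duration μ = 23 days. Critical path: B → C → F.

Variances on critical path: σ²_B=11.111, σ²_C=1.778, σ²_F=0.111.
Largest is σ²_B = 11.111.

B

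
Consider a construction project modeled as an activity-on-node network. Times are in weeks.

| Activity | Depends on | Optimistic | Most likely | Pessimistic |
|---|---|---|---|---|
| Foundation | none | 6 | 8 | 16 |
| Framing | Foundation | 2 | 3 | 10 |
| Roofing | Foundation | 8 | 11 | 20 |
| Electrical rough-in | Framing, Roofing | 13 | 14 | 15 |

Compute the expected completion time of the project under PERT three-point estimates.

te_Foundation = (6 + 4·8 + 16)/6 = 54/6 = 9
te_Framing = (2 + 4·3 + 10)/6 = 24/6 = 4
te_Roofing = (8 + 4·11 + 20)/6 = 72/6 = 12
te_Electrical rough-in = (13 + 4·14 + 15)/6 = 84/6 = 14

Forward pass:
ES_Foundation = 0; EF_Foundation = 9
ES_Framing = 9; EF_Framing = 9+4 = 13
ES_Roofing = 9; EF_Roofing = 9+12 = 21
ES_Electrical rough-in = max(EF_Framing=13, EF_Roofing=21) = 21; EF_Electrical rough-in = 21+14 = 35
Expected project duration μ = 35 weeks. Critical path: Foundation → Roofing → Electrical rough-in.

35 weeks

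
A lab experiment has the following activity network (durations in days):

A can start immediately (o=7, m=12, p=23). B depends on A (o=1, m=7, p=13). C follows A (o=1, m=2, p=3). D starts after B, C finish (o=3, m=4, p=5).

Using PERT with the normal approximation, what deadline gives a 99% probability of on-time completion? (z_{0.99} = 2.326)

31.8 days

te_A = (7 + 4·12 + 23)/6 = 78/6 = 13; σ²_A = ((23−7)/6)² = 7.111
te_B = (1 + 4·7 + 13)/6 = 42/6 = 7; σ²_B = ((13−1)/6)² = 4.000
te_C = (1 + 4·2 + 3)/6 = 12/6 = 2; σ²_C = ((3−1)/6)² = 0.111
te_D = (3 + 4·4 + 5)/6 = 24/6 = 4; σ²_D = ((5−3)/6)² = 0.111

Forward pass:
ES_A = 0; EF_A = 13
ES_B = 13; EF_B = 13+7 = 20
ES_C = 13; EF_C = 13+2 = 15
ES_D = max(EF_B=20, EF_C=15) = 20; EF_D = 20+4 = 24
Expected project duration μ = 24 days. Critical path: A → B → D.

Variance along critical path = 7.111 + 4.000 + 0.111 = 11.222; σ = 3.350 days.
D = μ + z·σ = 24 + 2.326·3.350 = 31.8 days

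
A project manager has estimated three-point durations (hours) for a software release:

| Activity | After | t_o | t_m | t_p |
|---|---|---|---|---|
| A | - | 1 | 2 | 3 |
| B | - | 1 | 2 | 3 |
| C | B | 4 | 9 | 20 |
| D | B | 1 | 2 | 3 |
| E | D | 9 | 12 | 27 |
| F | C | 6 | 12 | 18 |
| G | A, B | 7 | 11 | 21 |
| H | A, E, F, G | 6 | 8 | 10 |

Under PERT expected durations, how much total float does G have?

te_A = (1 + 4·2 + 3)/6 = 12/6 = 2
te_B = (1 + 4·2 + 3)/6 = 12/6 = 2
te_C = (4 + 4·9 + 20)/6 = 60/6 = 10
te_D = (1 + 4·2 + 3)/6 = 12/6 = 2
te_E = (9 + 4·12 + 27)/6 = 84/6 = 14
te_F = (6 + 4·12 + 18)/6 = 72/6 = 12
te_G = (7 + 4·11 + 21)/6 = 72/6 = 12
te_H = (6 + 4·8 + 10)/6 = 48/6 = 8

Forward pass:
ES_A = 0; EF_A = 2
ES_B = 0; EF_B = 2
ES_C = 2; EF_C = 2+10 = 12
ES_D = 2; EF_D = 2+2 = 4
ES_E = 4; EF_E = 4+14 = 18
ES_F = 12; EF_F = 12+12 = 24
ES_G = max(EF_A=2, EF_B=2) = 2; EF_G = 2+12 = 14
ES_H = max(EF_A=2, EF_E=18, EF_F=24, EF_G=14) = 24; EF_H = 24+8 = 32
Expected project duration μ = 32 hours. Critical path: B → C → F → H.

Backward pass:
LF_H = 32; LS_H = 32−8 = 24
LF_G = LS_H = 24; LS_G = 24−12 = 12
LF_F = LS_H = 24; LS_F = 24−12 = 12
LF_E = LS_H = 24; LS_E = 24−14 = 10
LF_D = LS_E = 10; LS_D = 10−2 = 8
LF_C = LS_F = 12; LS_C = 12−10 = 2
LF_B = min(LS_C=2, LS_D=8, LS_G=12) = 2; LS_B = 2−2 = 0
LF_A = min(LS_G=12, LS_H=24) = 12; LS_A = 12−2 = 10
Slack_G = LS_G − ES_G = 12 − 2 = 10

10 hours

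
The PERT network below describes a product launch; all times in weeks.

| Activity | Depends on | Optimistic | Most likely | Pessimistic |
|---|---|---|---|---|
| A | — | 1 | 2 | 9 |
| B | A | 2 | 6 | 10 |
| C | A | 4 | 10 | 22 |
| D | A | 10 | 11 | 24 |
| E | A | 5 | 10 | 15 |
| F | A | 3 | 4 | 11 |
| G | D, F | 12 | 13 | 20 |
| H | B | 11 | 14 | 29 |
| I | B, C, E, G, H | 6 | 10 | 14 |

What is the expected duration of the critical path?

te_A = (1 + 4·2 + 9)/6 = 18/6 = 3
te_B = (2 + 4·6 + 10)/6 = 36/6 = 6
te_C = (4 + 4·10 + 22)/6 = 66/6 = 11
te_D = (10 + 4·11 + 24)/6 = 78/6 = 13
te_E = (5 + 4·10 + 15)/6 = 60/6 = 10
te_F = (3 + 4·4 + 11)/6 = 30/6 = 5
te_G = (12 + 4·13 + 20)/6 = 84/6 = 14
te_H = (11 + 4·14 + 29)/6 = 96/6 = 16
te_I = (6 + 4·10 + 14)/6 = 60/6 = 10

Forward pass:
ES_A = 0; EF_A = 3
ES_B = 3; EF_B = 3+6 = 9
ES_C = 3; EF_C = 3+11 = 14
ES_D = 3; EF_D = 3+13 = 16
ES_E = 3; EF_E = 3+10 = 13
ES_F = 3; EF_F = 3+5 = 8
ES_G = max(EF_D=16, EF_F=8) = 16; EF_G = 16+14 = 30
ES_H = 9; EF_H = 9+16 = 25
ES_I = max(EF_B=9, EF_C=14, EF_E=13, EF_G=30, EF_H=25) = 30; EF_I = 30+10 = 40
Expected project duration μ = 40 weeks. Critical path: A → D → G → I.

40 weeks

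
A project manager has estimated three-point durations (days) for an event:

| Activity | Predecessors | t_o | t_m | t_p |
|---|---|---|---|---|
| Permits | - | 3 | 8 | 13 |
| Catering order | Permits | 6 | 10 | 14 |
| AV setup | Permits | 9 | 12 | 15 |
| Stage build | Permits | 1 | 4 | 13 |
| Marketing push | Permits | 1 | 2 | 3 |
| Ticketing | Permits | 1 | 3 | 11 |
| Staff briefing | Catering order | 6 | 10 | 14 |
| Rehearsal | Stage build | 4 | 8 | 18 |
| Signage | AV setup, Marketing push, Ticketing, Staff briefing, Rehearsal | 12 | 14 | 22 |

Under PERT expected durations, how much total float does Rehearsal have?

6 days

te_Permits = (3 + 4·8 + 13)/6 = 48/6 = 8
te_Catering order = (6 + 4·10 + 14)/6 = 60/6 = 10
te_AV setup = (9 + 4·12 + 15)/6 = 72/6 = 12
te_Stage build = (1 + 4·4 + 13)/6 = 30/6 = 5
te_Marketing push = (1 + 4·2 + 3)/6 = 12/6 = 2
te_Ticketing = (1 + 4·3 + 11)/6 = 24/6 = 4
te_Staff briefing = (6 + 4·10 + 14)/6 = 60/6 = 10
te_Rehearsal = (4 + 4·8 + 18)/6 = 54/6 = 9
te_Signage = (12 + 4·14 + 22)/6 = 90/6 = 15

Forward pass:
ES_Permits = 0; EF_Permits = 8
ES_Catering order = 8; EF_Catering order = 8+10 = 18
ES_AV setup = 8; EF_AV setup = 8+12 = 20
ES_Stage build = 8; EF_Stage build = 8+5 = 13
ES_Marketing push = 8; EF_Marketing push = 8+2 = 10
ES_Ticketing = 8; EF_Ticketing = 8+4 = 12
ES_Staff briefing = 18; EF_Staff briefing = 18+10 = 28
ES_Rehearsal = 13; EF_Rehearsal = 13+9 = 22
ES_Signage = max(EF_AV setup=20, EF_Marketing push=10, EF_Ticketing=12, EF_Staff briefing=28, EF_Rehearsal=22) = 28; EF_Signage = 28+15 = 43
Expected project duration μ = 43 days. Critical path: Permits → Catering order → Staff briefing → Signage.

Backward pass:
LF_Signage = 43; LS_Signage = 43−15 = 28
LF_Rehearsal = LS_Signage = 28; LS_Rehearsal = 28−9 = 19
LF_Staff briefing = LS_Signage = 28; LS_Staff briefing = 28−10 = 18
LF_Ticketing = LS_Signage = 28; LS_Ticketing = 28−4 = 24
LF_Marketing push = LS_Signage = 28; LS_Marketing push = 28−2 = 26
LF_Stage build = LS_Rehearsal = 19; LS_Stage build = 19−5 = 14
LF_AV setup = LS_Signage = 28; LS_AV setup = 28−12 = 16
LF_Catering order = LS_Staff briefing = 18; LS_Catering order = 18−10 = 8
LF_Permits = min(LS_Catering order=8, LS_AV setup=16, LS_Stage build=14, LS_Marketing push=26, LS_Ticketing=24) = 8; LS_Permits = 8−8 = 0
Slack_Rehearsal = LS_Rehearsal − ES_Rehearsal = 19 − 13 = 6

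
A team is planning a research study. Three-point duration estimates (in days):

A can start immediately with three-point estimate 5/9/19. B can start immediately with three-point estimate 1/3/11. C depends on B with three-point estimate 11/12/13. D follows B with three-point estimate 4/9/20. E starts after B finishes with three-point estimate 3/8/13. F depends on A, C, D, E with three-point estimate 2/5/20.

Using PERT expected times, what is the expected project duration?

te_A = (5 + 4·9 + 19)/6 = 60/6 = 10
te_B = (1 + 4·3 + 11)/6 = 24/6 = 4
te_C = (11 + 4·12 + 13)/6 = 72/6 = 12
te_D = (4 + 4·9 + 20)/6 = 60/6 = 10
te_E = (3 + 4·8 + 13)/6 = 48/6 = 8
te_F = (2 + 4·5 + 20)/6 = 42/6 = 7

Forward pass:
ES_A = 0; EF_A = 10
ES_B = 0; EF_B = 4
ES_C = 4; EF_C = 4+12 = 16
ES_D = 4; EF_D = 4+10 = 14
ES_E = 4; EF_E = 4+8 = 12
ES_F = max(EF_A=10, EF_C=16, EF_D=14, EF_E=12) = 16; EF_F = 16+7 = 23
Expected project duration μ = 23 days. Critical path: B → C → F.

23 days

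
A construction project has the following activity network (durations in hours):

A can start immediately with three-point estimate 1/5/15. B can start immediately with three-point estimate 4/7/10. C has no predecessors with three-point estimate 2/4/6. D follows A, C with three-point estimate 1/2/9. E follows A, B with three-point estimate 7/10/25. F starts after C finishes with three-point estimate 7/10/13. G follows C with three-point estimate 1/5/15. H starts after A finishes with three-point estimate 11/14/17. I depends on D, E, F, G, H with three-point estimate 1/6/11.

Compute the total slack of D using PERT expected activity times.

te_A = (1 + 4·5 + 15)/6 = 36/6 = 6
te_B = (4 + 4·7 + 10)/6 = 42/6 = 7
te_C = (2 + 4·4 + 6)/6 = 24/6 = 4
te_D = (1 + 4·2 + 9)/6 = 18/6 = 3
te_E = (7 + 4·10 + 25)/6 = 72/6 = 12
te_F = (7 + 4·10 + 13)/6 = 60/6 = 10
te_G = (1 + 4·5 + 15)/6 = 36/6 = 6
te_H = (11 + 4·14 + 17)/6 = 84/6 = 14
te_I = (1 + 4·6 + 11)/6 = 36/6 = 6

Forward pass:
ES_A = 0; EF_A = 6
ES_B = 0; EF_B = 7
ES_C = 0; EF_C = 4
ES_D = max(EF_A=6, EF_C=4) = 6; EF_D = 6+3 = 9
ES_E = max(EF_A=6, EF_B=7) = 7; EF_E = 7+12 = 19
ES_F = 4; EF_F = 4+10 = 14
ES_G = 4; EF_G = 4+6 = 10
ES_H = 6; EF_H = 6+14 = 20
ES_I = max(EF_D=9, EF_E=19, EF_F=14, EF_G=10, EF_H=20) = 20; EF_I = 20+6 = 26
Expected project duration μ = 26 hours. Critical path: A → H → I.

Backward pass:
LF_I = 26; LS_I = 26−6 = 20
LF_H = LS_I = 20; LS_H = 20−14 = 6
LF_G = LS_I = 20; LS_G = 20−6 = 14
LF_F = LS_I = 20; LS_F = 20−10 = 10
LF_E = LS_I = 20; LS_E = 20−12 = 8
LF_D = LS_I = 20; LS_D = 20−3 = 17
LF_C = min(LS_D=17, LS_F=10, LS_G=14) = 10; LS_C = 10−4 = 6
LF_B = LS_E = 8; LS_B = 8−7 = 1
LF_A = min(LS_D=17, LS_E=8, LS_H=6) = 6; LS_A = 6−6 = 0
Slack_D = LS_D − ES_D = 17 − 6 = 11

11 hours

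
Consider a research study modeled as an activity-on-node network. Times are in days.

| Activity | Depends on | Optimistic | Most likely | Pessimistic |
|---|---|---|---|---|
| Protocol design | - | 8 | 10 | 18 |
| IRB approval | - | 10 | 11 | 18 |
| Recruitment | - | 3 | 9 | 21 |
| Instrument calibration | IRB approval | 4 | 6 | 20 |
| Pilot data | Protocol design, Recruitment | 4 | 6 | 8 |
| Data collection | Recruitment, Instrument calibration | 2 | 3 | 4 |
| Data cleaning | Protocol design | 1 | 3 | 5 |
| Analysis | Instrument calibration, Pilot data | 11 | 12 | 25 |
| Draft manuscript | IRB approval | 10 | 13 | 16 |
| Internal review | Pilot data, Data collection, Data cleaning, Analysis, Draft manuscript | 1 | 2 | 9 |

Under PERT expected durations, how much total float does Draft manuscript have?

te_Protocol design = (8 + 4·10 + 18)/6 = 66/6 = 11
te_IRB approval = (10 + 4·11 + 18)/6 = 72/6 = 12
te_Recruitment = (3 + 4·9 + 21)/6 = 60/6 = 10
te_Instrument calibration = (4 + 4·6 + 20)/6 = 48/6 = 8
te_Pilot data = (4 + 4·6 + 8)/6 = 36/6 = 6
te_Data collection = (2 + 4·3 + 4)/6 = 18/6 = 3
te_Data cleaning = (1 + 4·3 + 5)/6 = 18/6 = 3
te_Analysis = (11 + 4·12 + 25)/6 = 84/6 = 14
te_Draft manuscript = (10 + 4·13 + 16)/6 = 78/6 = 13
te_Internal review = (1 + 4·2 + 9)/6 = 18/6 = 3

Forward pass:
ES_Protocol design = 0; EF_Protocol design = 11
ES_IRB approval = 0; EF_IRB approval = 12
ES_Recruitment = 0; EF_Recruitment = 10
ES_Instrument calibration = 12; EF_Instrument calibration = 12+8 = 20
ES_Pilot data = max(EF_Protocol design=11, EF_Recruitment=10) = 11; EF_Pilot data = 11+6 = 17
ES_Data collection = max(EF_Recruitment=10, EF_Instrument calibration=20) = 20; EF_Data collection = 20+3 = 23
ES_Data cleaning = 11; EF_Data cleaning = 11+3 = 14
ES_Analysis = max(EF_Instrument calibration=20, EF_Pilot data=17) = 20; EF_Analysis = 20+14 = 34
ES_Draft manuscript = 12; EF_Draft manuscript = 12+13 = 25
ES_Internal review = max(EF_Pilot data=17, EF_Data collection=23, EF_Data cleaning=14, EF_Analysis=34, EF_Draft manuscript=25) = 34; EF_Internal review = 34+3 = 37
Expected project duration μ = 37 days. Critical path: IRB approval → Instrument calibration → Analysis → Internal review.

Backward pass:
LF_Internal review = 37; LS_Internal review = 37−3 = 34
LF_Draft manuscript = LS_Internal review = 34; LS_Draft manuscript = 34−13 = 21
LF_Analysis = LS_Internal review = 34; LS_Analysis = 34−14 = 20
LF_Data cleaning = LS_Internal review = 34; LS_Data cleaning = 34−3 = 31
LF_Data collection = LS_Internal review = 34; LS_Data collection = 34−3 = 31
LF_Pilot data = min(LS_Analysis=20, LS_Internal review=34) = 20; LS_Pilot data = 20−6 = 14
LF_Instrument calibration = min(LS_Data collection=31, LS_Analysis=20) = 20; LS_Instrument calibration = 20−8 = 12
LF_Recruitment = min(LS_Pilot data=14, LS_Data collection=31) = 14; LS_Recruitment = 14−10 = 4
LF_IRB approval = min(LS_Instrument calibration=12, LS_Draft manuscript=21) = 12; LS_IRB approval = 12−12 = 0
LF_Protocol design = min(LS_Pilot data=14, LS_Data cleaning=31) = 14; LS_Protocol design = 14−11 = 3
Slack_Draft manuscript = LS_Draft manuscript − ES_Draft manuscript = 21 − 12 = 9

9 days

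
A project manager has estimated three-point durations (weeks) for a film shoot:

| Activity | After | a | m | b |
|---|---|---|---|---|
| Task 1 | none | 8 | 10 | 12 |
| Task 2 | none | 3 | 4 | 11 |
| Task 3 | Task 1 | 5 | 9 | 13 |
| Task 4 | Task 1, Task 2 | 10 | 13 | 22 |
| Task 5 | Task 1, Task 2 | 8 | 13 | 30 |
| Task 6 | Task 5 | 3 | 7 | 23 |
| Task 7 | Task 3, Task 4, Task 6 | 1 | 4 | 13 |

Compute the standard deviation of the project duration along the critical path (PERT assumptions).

5.39 weeks

te_Task 1 = (8 + 4·10 + 12)/6 = 60/6 = 10; σ²_Task 1 = ((12−8)/6)² = 0.444
te_Task 2 = (3 + 4·4 + 11)/6 = 30/6 = 5; σ²_Task 2 = ((11−3)/6)² = 1.778
te_Task 3 = (5 + 4·9 + 13)/6 = 54/6 = 9; σ²_Task 3 = ((13−5)/6)² = 1.778
te_Task 4 = (10 + 4·13 + 22)/6 = 84/6 = 14; σ²_Task 4 = ((22−10)/6)² = 4.000
te_Task 5 = (8 + 4·13 + 30)/6 = 90/6 = 15; σ²_Task 5 = ((30−8)/6)² = 13.444
te_Task 6 = (3 + 4·7 + 23)/6 = 54/6 = 9; σ²_Task 6 = ((23−3)/6)² = 11.111
te_Task 7 = (1 + 4·4 + 13)/6 = 30/6 = 5; σ²_Task 7 = ((13−1)/6)² = 4.000

Forward pass:
ES_Task 1 = 0; EF_Task 1 = 10
ES_Task 2 = 0; EF_Task 2 = 5
ES_Task 3 = 10; EF_Task 3 = 10+9 = 19
ES_Task 4 = max(EF_Task 1=10, EF_Task 2=5) = 10; EF_Task 4 = 10+14 = 24
ES_Task 5 = max(EF_Task 1=10, EF_Task 2=5) = 10; EF_Task 5 = 10+15 = 25
ES_Task 6 = 25; EF_Task 6 = 25+9 = 34
ES_Task 7 = max(EF_Task 3=19, EF_Task 4=24, EF_Task 6=34) = 34; EF_Task 7 = 34+5 = 39
Expected project duration μ = 39 weeks. Critical path: Task 1 → Task 5 → Task 6 → Task 7.

Variance along critical path = 0.444 + 13.444 + 11.111 + 4.000 = 29.000
σ = √29.000 = 5.385 weeks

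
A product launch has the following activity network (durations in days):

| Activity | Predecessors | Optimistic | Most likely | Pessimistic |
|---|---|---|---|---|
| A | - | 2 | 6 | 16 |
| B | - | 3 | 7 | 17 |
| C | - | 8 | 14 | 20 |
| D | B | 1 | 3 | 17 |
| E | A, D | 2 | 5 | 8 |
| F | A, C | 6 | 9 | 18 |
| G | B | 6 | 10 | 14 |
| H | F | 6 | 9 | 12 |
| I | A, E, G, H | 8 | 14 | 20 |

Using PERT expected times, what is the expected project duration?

te_A = (2 + 4·6 + 16)/6 = 42/6 = 7
te_B = (3 + 4·7 + 17)/6 = 48/6 = 8
te_C = (8 + 4·14 + 20)/6 = 84/6 = 14
te_D = (1 + 4·3 + 17)/6 = 30/6 = 5
te_E = (2 + 4·5 + 8)/6 = 30/6 = 5
te_F = (6 + 4·9 + 18)/6 = 60/6 = 10
te_G = (6 + 4·10 + 14)/6 = 60/6 = 10
te_H = (6 + 4·9 + 12)/6 = 54/6 = 9
te_I = (8 + 4·14 + 20)/6 = 84/6 = 14

Forward pass:
ES_A = 0; EF_A = 7
ES_B = 0; EF_B = 8
ES_C = 0; EF_C = 14
ES_D = 8; EF_D = 8+5 = 13
ES_E = max(EF_A=7, EF_D=13) = 13; EF_E = 13+5 = 18
ES_F = max(EF_A=7, EF_C=14) = 14; EF_F = 14+10 = 24
ES_G = 8; EF_G = 8+10 = 18
ES_H = 24; EF_H = 24+9 = 33
ES_I = max(EF_A=7, EF_E=18, EF_G=18, EF_H=33) = 33; EF_I = 33+14 = 47
Expected project duration μ = 47 days. Critical path: C → F → H → I.

47 days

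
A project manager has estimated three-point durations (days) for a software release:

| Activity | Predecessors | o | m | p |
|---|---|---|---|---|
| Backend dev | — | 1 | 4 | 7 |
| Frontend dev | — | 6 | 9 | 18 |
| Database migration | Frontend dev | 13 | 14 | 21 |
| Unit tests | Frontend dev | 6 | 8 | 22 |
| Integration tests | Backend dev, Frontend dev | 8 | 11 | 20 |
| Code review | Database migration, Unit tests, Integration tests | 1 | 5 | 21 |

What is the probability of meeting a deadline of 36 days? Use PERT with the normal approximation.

te_Backend dev = (1 + 4·4 + 7)/6 = 24/6 = 4; σ²_Backend dev = ((7−1)/6)² = 1.000
te_Frontend dev = (6 + 4·9 + 18)/6 = 60/6 = 10; σ²_Frontend dev = ((18−6)/6)² = 4.000
te_Database migration = (13 + 4·14 + 21)/6 = 90/6 = 15; σ²_Database migration = ((21−13)/6)² = 1.778
te_Unit tests = (6 + 4·8 + 22)/6 = 60/6 = 10; σ²_Unit tests = ((22−6)/6)² = 7.111
te_Integration tests = (8 + 4·11 + 20)/6 = 72/6 = 12; σ²_Integration tests = ((20−8)/6)² = 4.000
te_Code review = (1 + 4·5 + 21)/6 = 42/6 = 7; σ²_Code review = ((21−1)/6)² = 11.111

Forward pass:
ES_Backend dev = 0; EF_Backend dev = 4
ES_Frontend dev = 0; EF_Frontend dev = 10
ES_Database migration = 10; EF_Database migration = 10+15 = 25
ES_Unit tests = 10; EF_Unit tests = 10+10 = 20
ES_Integration tests = max(EF_Backend dev=4, EF_Frontend dev=10) = 10; EF_Integration tests = 10+12 = 22
ES_Code review = max(EF_Database migration=25, EF_Unit tests=20, EF_Integration tests=22) = 25; EF_Code review = 25+7 = 32
Expected project duration μ = 32 days. Critical path: Frontend dev → Database migration → Code review.

Variance along critical path = 4.000 + 1.778 + 11.111 = 16.889; σ = √16.889 = 4.110 days.
Z = (36 − 32) / 4.110 = 0.973
P(T ≤ 36) = Φ(0.973) ≈ 0.835

0.835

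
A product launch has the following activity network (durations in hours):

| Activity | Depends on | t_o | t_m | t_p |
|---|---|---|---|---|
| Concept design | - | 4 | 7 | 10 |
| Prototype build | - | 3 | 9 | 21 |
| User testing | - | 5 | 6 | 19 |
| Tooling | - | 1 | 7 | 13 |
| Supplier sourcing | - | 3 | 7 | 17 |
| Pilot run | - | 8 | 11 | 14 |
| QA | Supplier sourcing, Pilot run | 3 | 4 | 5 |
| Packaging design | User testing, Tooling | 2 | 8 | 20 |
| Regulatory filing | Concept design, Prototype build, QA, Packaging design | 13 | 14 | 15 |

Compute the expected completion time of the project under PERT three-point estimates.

te_Concept design = (4 + 4·7 + 10)/6 = 42/6 = 7
te_Prototype build = (3 + 4·9 + 21)/6 = 60/6 = 10
te_User testing = (5 + 4·6 + 19)/6 = 48/6 = 8
te_Tooling = (1 + 4·7 + 13)/6 = 42/6 = 7
te_Supplier sourcing = (3 + 4·7 + 17)/6 = 48/6 = 8
te_Pilot run = (8 + 4·11 + 14)/6 = 66/6 = 11
te_QA = (3 + 4·4 + 5)/6 = 24/6 = 4
te_Packaging design = (2 + 4·8 + 20)/6 = 54/6 = 9
te_Regulatory filing = (13 + 4·14 + 15)/6 = 84/6 = 14

Forward pass:
ES_Concept design = 0; EF_Concept design = 7
ES_Prototype build = 0; EF_Prototype build = 10
ES_User testing = 0; EF_User testing = 8
ES_Tooling = 0; EF_Tooling = 7
ES_Supplier sourcing = 0; EF_Supplier sourcing = 8
ES_Pilot run = 0; EF_Pilot run = 11
ES_QA = max(EF_Supplier sourcing=8, EF_Pilot run=11) = 11; EF_QA = 11+4 = 15
ES_Packaging design = max(EF_User testing=8, EF_Tooling=7) = 8; EF_Packaging design = 8+9 = 17
ES_Regulatory filing = max(EF_Concept design=7, EF_Prototype build=10, EF_QA=15, EF_Packaging design=17) = 17; EF_Regulatory filing = 17+14 = 31
Expected project duration μ = 31 hours. Critical path: User testing → Packaging design → Regulatory filing.

31 hours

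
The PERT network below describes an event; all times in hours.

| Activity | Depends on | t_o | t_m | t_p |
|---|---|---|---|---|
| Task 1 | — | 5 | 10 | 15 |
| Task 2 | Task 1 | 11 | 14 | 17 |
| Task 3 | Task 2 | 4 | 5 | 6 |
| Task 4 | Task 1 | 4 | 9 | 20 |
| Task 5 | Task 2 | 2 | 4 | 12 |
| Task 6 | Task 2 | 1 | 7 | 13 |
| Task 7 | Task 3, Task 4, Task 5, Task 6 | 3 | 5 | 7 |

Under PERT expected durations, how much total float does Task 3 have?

2 hours

te_Task 1 = (5 + 4·10 + 15)/6 = 60/6 = 10
te_Task 2 = (11 + 4·14 + 17)/6 = 84/6 = 14
te_Task 3 = (4 + 4·5 + 6)/6 = 30/6 = 5
te_Task 4 = (4 + 4·9 + 20)/6 = 60/6 = 10
te_Task 5 = (2 + 4·4 + 12)/6 = 30/6 = 5
te_Task 6 = (1 + 4·7 + 13)/6 = 42/6 = 7
te_Task 7 = (3 + 4·5 + 7)/6 = 30/6 = 5

Forward pass:
ES_Task 1 = 0; EF_Task 1 = 10
ES_Task 2 = 10; EF_Task 2 = 10+14 = 24
ES_Task 3 = 24; EF_Task 3 = 24+5 = 29
ES_Task 4 = 10; EF_Task 4 = 10+10 = 20
ES_Task 5 = 24; EF_Task 5 = 24+5 = 29
ES_Task 6 = 24; EF_Task 6 = 24+7 = 31
ES_Task 7 = max(EF_Task 3=29, EF_Task 4=20, EF_Task 5=29, EF_Task 6=31) = 31; EF_Task 7 = 31+5 = 36
Expected project duration μ = 36 hours. Critical path: Task 1 → Task 2 → Task 6 → Task 7.

Backward pass:
LF_Task 7 = 36; LS_Task 7 = 36−5 = 31
LF_Task 6 = LS_Task 7 = 31; LS_Task 6 = 31−7 = 24
LF_Task 5 = LS_Task 7 = 31; LS_Task 5 = 31−5 = 26
LF_Task 4 = LS_Task 7 = 31; LS_Task 4 = 31−10 = 21
LF_Task 3 = LS_Task 7 = 31; LS_Task 3 = 31−5 = 26
LF_Task 2 = min(LS_Task 3=26, LS_Task 5=26, LS_Task 6=24) = 24; LS_Task 2 = 24−14 = 10
LF_Task 1 = min(LS_Task 2=10, LS_Task 4=21) = 10; LS_Task 1 = 10−10 = 0
Slack_Task 3 = LS_Task 3 − ES_Task 3 = 26 − 24 = 2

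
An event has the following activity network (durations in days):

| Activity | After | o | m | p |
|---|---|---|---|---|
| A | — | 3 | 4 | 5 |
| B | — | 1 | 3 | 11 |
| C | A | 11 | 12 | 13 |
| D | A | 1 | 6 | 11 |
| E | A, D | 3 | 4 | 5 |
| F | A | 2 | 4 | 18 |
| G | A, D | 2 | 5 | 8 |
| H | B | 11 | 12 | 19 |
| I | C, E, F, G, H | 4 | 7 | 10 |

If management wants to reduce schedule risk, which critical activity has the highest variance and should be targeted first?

B

te_A = (3 + 4·4 + 5)/6 = 24/6 = 4; σ²_A = ((5−3)/6)² = 0.111
te_B = (1 + 4·3 + 11)/6 = 24/6 = 4; σ²_B = ((11−1)/6)² = 2.778
te_C = (11 + 4·12 + 13)/6 = 72/6 = 12; σ²_C = ((13−11)/6)² = 0.111
te_D = (1 + 4·6 + 11)/6 = 36/6 = 6; σ²_D = ((11−1)/6)² = 2.778
te_E = (3 + 4·4 + 5)/6 = 24/6 = 4; σ²_E = ((5−3)/6)² = 0.111
te_F = (2 + 4·4 + 18)/6 = 36/6 = 6; σ²_F = ((18−2)/6)² = 7.111
te_G = (2 + 4·5 + 8)/6 = 30/6 = 5; σ²_G = ((8−2)/6)² = 1.000
te_H = (11 + 4·12 + 19)/6 = 78/6 = 13; σ²_H = ((19−11)/6)² = 1.778
te_I = (4 + 4·7 + 10)/6 = 42/6 = 7; σ²_I = ((10−4)/6)² = 1.000

Forward pass:
ES_A = 0; EF_A = 4
ES_B = 0; EF_B = 4
ES_C = 4; EF_C = 4+12 = 16
ES_D = 4; EF_D = 4+6 = 10
ES_E = max(EF_A=4, EF_D=10) = 10; EF_E = 10+4 = 14
ES_F = 4; EF_F = 4+6 = 10
ES_G = max(EF_A=4, EF_D=10) = 10; EF_G = 10+5 = 15
ES_H = 4; EF_H = 4+13 = 17
ES_I = max(EF_C=16, EF_E=14, EF_F=10, EF_G=15, EF_H=17) = 17; EF_I = 17+7 = 24
Expected project duration μ = 24 days. Critical path: B → H → I.

Variances on critical path: σ²_B=2.778, σ²_H=1.778, σ²_I=1.000.
Largest is σ²_B = 2.778.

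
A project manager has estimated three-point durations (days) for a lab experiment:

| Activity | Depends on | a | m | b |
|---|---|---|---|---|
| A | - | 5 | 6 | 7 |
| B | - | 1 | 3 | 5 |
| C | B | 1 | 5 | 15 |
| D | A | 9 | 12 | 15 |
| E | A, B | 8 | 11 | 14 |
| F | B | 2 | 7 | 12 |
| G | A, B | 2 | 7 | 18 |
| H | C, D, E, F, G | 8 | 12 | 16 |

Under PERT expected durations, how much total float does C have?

te_A = (5 + 4·6 + 7)/6 = 36/6 = 6
te_B = (1 + 4·3 + 5)/6 = 18/6 = 3
te_C = (1 + 4·5 + 15)/6 = 36/6 = 6
te_D = (9 + 4·12 + 15)/6 = 72/6 = 12
te_E = (8 + 4·11 + 14)/6 = 66/6 = 11
te_F = (2 + 4·7 + 12)/6 = 42/6 = 7
te_G = (2 + 4·7 + 18)/6 = 48/6 = 8
te_H = (8 + 4·12 + 16)/6 = 72/6 = 12

Forward pass:
ES_A = 0; EF_A = 6
ES_B = 0; EF_B = 3
ES_C = 3; EF_C = 3+6 = 9
ES_D = 6; EF_D = 6+12 = 18
ES_E = max(EF_A=6, EF_B=3) = 6; EF_E = 6+11 = 17
ES_F = 3; EF_F = 3+7 = 10
ES_G = max(EF_A=6, EF_B=3) = 6; EF_G = 6+8 = 14
ES_H = max(EF_C=9, EF_D=18, EF_E=17, EF_F=10, EF_G=14) = 18; EF_H = 18+12 = 30
Expected project duration μ = 30 days. Critical path: A → D → H.

Backward pass:
LF_H = 30; LS_H = 30−12 = 18
LF_G = LS_H = 18; LS_G = 18−8 = 10
LF_F = LS_H = 18; LS_F = 18−7 = 11
LF_E = LS_H = 18; LS_E = 18−11 = 7
LF_D = LS_H = 18; LS_D = 18−12 = 6
LF_C = LS_H = 18; LS_C = 18−6 = 12
LF_B = min(LS_C=12, LS_E=7, LS_F=11, LS_G=10) = 7; LS_B = 7−3 = 4
LF_A = min(LS_D=6, LS_E=7, LS_G=10) = 6; LS_A = 6−6 = 0
Slack_C = LS_C − ES_C = 12 − 3 = 9

9 days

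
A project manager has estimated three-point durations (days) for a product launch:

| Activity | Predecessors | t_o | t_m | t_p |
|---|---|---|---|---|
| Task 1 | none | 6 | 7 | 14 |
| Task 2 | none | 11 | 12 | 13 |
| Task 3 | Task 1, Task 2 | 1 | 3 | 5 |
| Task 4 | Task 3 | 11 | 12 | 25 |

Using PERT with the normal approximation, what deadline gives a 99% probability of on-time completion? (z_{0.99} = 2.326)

34.7 days

te_Task 1 = (6 + 4·7 + 14)/6 = 48/6 = 8; σ²_Task 1 = ((14−6)/6)² = 1.778
te_Task 2 = (11 + 4·12 + 13)/6 = 72/6 = 12; σ²_Task 2 = ((13−11)/6)² = 0.111
te_Task 3 = (1 + 4·3 + 5)/6 = 18/6 = 3; σ²_Task 3 = ((5−1)/6)² = 0.444
te_Task 4 = (11 + 4·12 + 25)/6 = 84/6 = 14; σ²_Task 4 = ((25−11)/6)² = 5.444

Forward pass:
ES_Task 1 = 0; EF_Task 1 = 8
ES_Task 2 = 0; EF_Task 2 = 12
ES_Task 3 = max(EF_Task 1=8, EF_Task 2=12) = 12; EF_Task 3 = 12+3 = 15
ES_Task 4 = 15; EF_Task 4 = 15+14 = 29
Expected project duration μ = 29 days. Critical path: Task 2 → Task 3 → Task 4.

Variance along critical path = 0.111 + 0.444 + 5.444 = 6.000; σ = 2.449 days.
D = μ + z·σ = 29 + 2.326·2.449 = 34.7 days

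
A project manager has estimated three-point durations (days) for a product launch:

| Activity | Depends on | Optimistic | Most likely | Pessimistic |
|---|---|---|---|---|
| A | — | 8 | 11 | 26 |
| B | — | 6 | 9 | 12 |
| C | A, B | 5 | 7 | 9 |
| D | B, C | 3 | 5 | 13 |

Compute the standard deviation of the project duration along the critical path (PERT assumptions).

te_A = (8 + 4·11 + 26)/6 = 78/6 = 13; σ²_A = ((26−8)/6)² = 9.000
te_B = (6 + 4·9 + 12)/6 = 54/6 = 9; σ²_B = ((12−6)/6)² = 1.000
te_C = (5 + 4·7 + 9)/6 = 42/6 = 7; σ²_C = ((9−5)/6)² = 0.444
te_D = (3 + 4·5 + 13)/6 = 36/6 = 6; σ²_D = ((13−3)/6)² = 2.778

Forward pass:
ES_A = 0; EF_A = 13
ES_B = 0; EF_B = 9
ES_C = max(EF_A=13, EF_B=9) = 13; EF_C = 13+7 = 20
ES_D = max(EF_B=9, EF_C=20) = 20; EF_D = 20+6 = 26
Expected project duration μ = 26 days. Critical path: A → C → D.

Variance along critical path = 9.000 + 0.444 + 2.778 = 12.222
σ = √12.222 = 3.496 days

3.50 days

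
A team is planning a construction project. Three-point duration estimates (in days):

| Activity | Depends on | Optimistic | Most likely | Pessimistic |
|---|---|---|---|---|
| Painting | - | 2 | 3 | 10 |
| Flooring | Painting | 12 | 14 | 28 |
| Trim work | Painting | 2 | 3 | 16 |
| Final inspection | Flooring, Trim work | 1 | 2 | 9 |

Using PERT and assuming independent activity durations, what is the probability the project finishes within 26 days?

te_Painting = (2 + 4·3 + 10)/6 = 24/6 = 4; σ²_Painting = ((10−2)/6)² = 1.778
te_Flooring = (12 + 4·14 + 28)/6 = 96/6 = 16; σ²_Flooring = ((28−12)/6)² = 7.111
te_Trim work = (2 + 4·3 + 16)/6 = 30/6 = 5; σ²_Trim work = ((16−2)/6)² = 5.444
te_Final inspection = (1 + 4·2 + 9)/6 = 18/6 = 3; σ²_Final inspection = ((9−1)/6)² = 1.778

Forward pass:
ES_Painting = 0; EF_Painting = 4
ES_Flooring = 4; EF_Flooring = 4+16 = 20
ES_Trim work = 4; EF_Trim work = 4+5 = 9
ES_Final inspection = max(EF_Flooring=20, EF_Trim work=9) = 20; EF_Final inspection = 20+3 = 23
Expected project duration μ = 23 days. Critical path: Painting → Flooring → Final inspection.

Variance along critical path = 1.778 + 7.111 + 1.778 = 10.667; σ = √10.667 = 3.266 days.
Z = (26 − 23) / 3.266 = 0.919
P(T ≤ 26) = Φ(0.919) ≈ 0.821

0.821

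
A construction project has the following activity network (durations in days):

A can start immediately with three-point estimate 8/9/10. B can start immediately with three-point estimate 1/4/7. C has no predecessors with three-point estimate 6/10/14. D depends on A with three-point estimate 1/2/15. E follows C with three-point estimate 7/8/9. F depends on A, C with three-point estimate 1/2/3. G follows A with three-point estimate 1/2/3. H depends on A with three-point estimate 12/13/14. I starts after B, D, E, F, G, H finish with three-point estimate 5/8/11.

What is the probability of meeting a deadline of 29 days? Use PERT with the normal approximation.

0.183

te_A = (8 + 4·9 + 10)/6 = 54/6 = 9; σ²_A = ((10−8)/6)² = 0.111
te_B = (1 + 4·4 + 7)/6 = 24/6 = 4; σ²_B = ((7−1)/6)² = 1.000
te_C = (6 + 4·10 + 14)/6 = 60/6 = 10; σ²_C = ((14−6)/6)² = 1.778
te_D = (1 + 4·2 + 15)/6 = 24/6 = 4; σ²_D = ((15−1)/6)² = 5.444
te_E = (7 + 4·8 + 9)/6 = 48/6 = 8; σ²_E = ((9−7)/6)² = 0.111
te_F = (1 + 4·2 + 3)/6 = 12/6 = 2; σ²_F = ((3−1)/6)² = 0.111
te_G = (1 + 4·2 + 3)/6 = 12/6 = 2; σ²_G = ((3−1)/6)² = 0.111
te_H = (12 + 4·13 + 14)/6 = 78/6 = 13; σ²_H = ((14−12)/6)² = 0.111
te_I = (5 + 4·8 + 11)/6 = 48/6 = 8; σ²_I = ((11−5)/6)² = 1.000

Forward pass:
ES_A = 0; EF_A = 9
ES_B = 0; EF_B = 4
ES_C = 0; EF_C = 10
ES_D = 9; EF_D = 9+4 = 13
ES_E = 10; EF_E = 10+8 = 18
ES_F = max(EF_A=9, EF_C=10) = 10; EF_F = 10+2 = 12
ES_G = 9; EF_G = 9+2 = 11
ES_H = 9; EF_H = 9+13 = 22
ES_I = max(EF_B=4, EF_D=13, EF_E=18, EF_F=12, EF_G=11, EF_H=22) = 22; EF_I = 22+8 = 30
Expected project duration μ = 30 days. Critical path: A → H → I.

Variance along critical path = 0.111 + 0.111 + 1.000 = 1.222; σ = √1.222 = 1.106 days.
Z = (29 − 30) / 1.106 = -0.905
P(T ≤ 29) = Φ(-0.905) ≈ 0.183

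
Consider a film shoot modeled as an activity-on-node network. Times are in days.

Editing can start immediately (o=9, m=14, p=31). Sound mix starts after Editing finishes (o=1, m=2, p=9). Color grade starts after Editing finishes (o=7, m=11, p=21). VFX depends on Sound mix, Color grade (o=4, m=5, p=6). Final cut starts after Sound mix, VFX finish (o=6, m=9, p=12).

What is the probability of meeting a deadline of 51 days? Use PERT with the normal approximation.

0.978

te_Editing = (9 + 4·14 + 31)/6 = 96/6 = 16; σ²_Editing = ((31−9)/6)² = 13.444
te_Sound mix = (1 + 4·2 + 9)/6 = 18/6 = 3; σ²_Sound mix = ((9−1)/6)² = 1.778
te_Color grade = (7 + 4·11 + 21)/6 = 72/6 = 12; σ²_Color grade = ((21−7)/6)² = 5.444
te_VFX = (4 + 4·5 + 6)/6 = 30/6 = 5; σ²_VFX = ((6−4)/6)² = 0.111
te_Final cut = (6 + 4·9 + 12)/6 = 54/6 = 9; σ²_Final cut = ((12−6)/6)² = 1.000

Forward pass:
ES_Editing = 0; EF_Editing = 16
ES_Sound mix = 16; EF_Sound mix = 16+3 = 19
ES_Color grade = 16; EF_Color grade = 16+12 = 28
ES_VFX = max(EF_Sound mix=19, EF_Color grade=28) = 28; EF_VFX = 28+5 = 33
ES_Final cut = max(EF_Sound mix=19, EF_VFX=33) = 33; EF_Final cut = 33+9 = 42
Expected project duration μ = 42 days. Critical path: Editing → Color grade → VFX → Final cut.

Variance along critical path = 13.444 + 5.444 + 0.111 + 1.000 = 20.000; σ = √20.000 = 4.472 days.
Z = (51 − 42) / 4.472 = 2.012
P(T ≤ 51) = Φ(2.012) ≈ 0.978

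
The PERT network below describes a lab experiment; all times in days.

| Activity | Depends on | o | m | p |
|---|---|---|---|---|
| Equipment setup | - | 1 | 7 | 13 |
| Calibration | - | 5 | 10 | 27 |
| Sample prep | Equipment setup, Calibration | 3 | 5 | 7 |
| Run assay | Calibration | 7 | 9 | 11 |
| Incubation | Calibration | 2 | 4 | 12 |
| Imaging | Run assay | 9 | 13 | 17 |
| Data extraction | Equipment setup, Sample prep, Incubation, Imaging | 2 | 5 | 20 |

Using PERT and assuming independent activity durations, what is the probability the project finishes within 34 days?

0.079

te_Equipment setup = (1 + 4·7 + 13)/6 = 42/6 = 7; σ²_Equipment setup = ((13−1)/6)² = 4.000
te_Calibration = (5 + 4·10 + 27)/6 = 72/6 = 12; σ²_Calibration = ((27−5)/6)² = 13.444
te_Sample prep = (3 + 4·5 + 7)/6 = 30/6 = 5; σ²_Sample prep = ((7−3)/6)² = 0.444
te_Run assay = (7 + 4·9 + 11)/6 = 54/6 = 9; σ²_Run assay = ((11−7)/6)² = 0.444
te_Incubation = (2 + 4·4 + 12)/6 = 30/6 = 5; σ²_Incubation = ((12−2)/6)² = 2.778
te_Imaging = (9 + 4·13 + 17)/6 = 78/6 = 13; σ²_Imaging = ((17−9)/6)² = 1.778
te_Data extraction = (2 + 4·5 + 20)/6 = 42/6 = 7; σ²_Data extraction = ((20−2)/6)² = 9.000

Forward pass:
ES_Equipment setup = 0; EF_Equipment setup = 7
ES_Calibration = 0; EF_Calibration = 12
ES_Sample prep = max(EF_Equipment setup=7, EF_Calibration=12) = 12; EF_Sample prep = 12+5 = 17
ES_Run assay = 12; EF_Run assay = 12+9 = 21
ES_Incubation = 12; EF_Incubation = 12+5 = 17
ES_Imaging = 21; EF_Imaging = 21+13 = 34
ES_Data extraction = max(EF_Equipment setup=7, EF_Sample prep=17, EF_Incubation=17, EF_Imaging=34) = 34; EF_Data extraction = 34+7 = 41
Expected project duration μ = 41 days. Critical path: Calibration → Run assay → Imaging → Data extraction.

Variance along critical path = 13.444 + 0.444 + 1.778 + 9.000 = 24.667; σ = √24.667 = 4.967 days.
Z = (34 − 41) / 4.967 = -1.409
P(T ≤ 34) = Φ(-1.409) ≈ 0.079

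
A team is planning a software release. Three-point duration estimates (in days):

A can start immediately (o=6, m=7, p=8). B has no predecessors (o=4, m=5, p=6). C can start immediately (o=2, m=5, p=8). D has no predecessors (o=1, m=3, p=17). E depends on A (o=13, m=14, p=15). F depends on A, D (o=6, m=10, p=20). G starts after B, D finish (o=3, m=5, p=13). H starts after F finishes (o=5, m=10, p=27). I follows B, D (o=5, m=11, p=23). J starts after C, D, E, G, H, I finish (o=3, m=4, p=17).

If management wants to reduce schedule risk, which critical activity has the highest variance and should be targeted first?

te_A = (6 + 4·7 + 8)/6 = 42/6 = 7; σ²_A = ((8−6)/6)² = 0.111
te_B = (4 + 4·5 + 6)/6 = 30/6 = 5; σ²_B = ((6−4)/6)² = 0.111
te_C = (2 + 4·5 + 8)/6 = 30/6 = 5; σ²_C = ((8−2)/6)² = 1.000
te_D = (1 + 4·3 + 17)/6 = 30/6 = 5; σ²_D = ((17−1)/6)² = 7.111
te_E = (13 + 4·14 + 15)/6 = 84/6 = 14; σ²_E = ((15−13)/6)² = 0.111
te_F = (6 + 4·10 + 20)/6 = 66/6 = 11; σ²_F = ((20−6)/6)² = 5.444
te_G = (3 + 4·5 + 13)/6 = 36/6 = 6; σ²_G = ((13−3)/6)² = 2.778
te_H = (5 + 4·10 + 27)/6 = 72/6 = 12; σ²_H = ((27−5)/6)² = 13.444
te_I = (5 + 4·11 + 23)/6 = 72/6 = 12; σ²_I = ((23−5)/6)² = 9.000
te_J = (3 + 4·4 + 17)/6 = 36/6 = 6; σ²_J = ((17−3)/6)² = 5.444

Forward pass:
ES_A = 0; EF_A = 7
ES_B = 0; EF_B = 5
ES_C = 0; EF_C = 5
ES_D = 0; EF_D = 5
ES_E = 7; EF_E = 7+14 = 21
ES_F = max(EF_A=7, EF_D=5) = 7; EF_F = 7+11 = 18
ES_G = max(EF_B=5, EF_D=5) = 5; EF_G = 5+6 = 11
ES_H = 18; EF_H = 18+12 = 30
ES_I = max(EF_B=5, EF_D=5) = 5; EF_I = 5+12 = 17
ES_J = max(EF_C=5, EF_D=5, EF_E=21, EF_G=11, EF_H=30, EF_I=17) = 30; EF_J = 30+6 = 36
Expected project duration μ = 36 days. Critical path: A → F → H → J.

Variances on critical path: σ²_A=0.111, σ²_F=5.444, σ²_H=13.444, σ²_J=5.444.
Largest is σ²_H = 13.444.

H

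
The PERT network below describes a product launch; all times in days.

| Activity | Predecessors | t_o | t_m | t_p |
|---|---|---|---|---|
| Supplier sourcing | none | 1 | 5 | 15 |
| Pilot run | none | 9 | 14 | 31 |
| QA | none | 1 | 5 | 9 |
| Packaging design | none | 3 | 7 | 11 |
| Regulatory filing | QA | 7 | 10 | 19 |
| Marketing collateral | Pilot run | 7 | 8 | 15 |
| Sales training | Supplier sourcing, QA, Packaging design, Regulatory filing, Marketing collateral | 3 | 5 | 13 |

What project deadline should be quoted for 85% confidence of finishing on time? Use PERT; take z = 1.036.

te_Supplier sourcing = (1 + 4·5 + 15)/6 = 36/6 = 6; σ²_Supplier sourcing = ((15−1)/6)² = 5.444
te_Pilot run = (9 + 4·14 + 31)/6 = 96/6 = 16; σ²_Pilot run = ((31−9)/6)² = 13.444
te_QA = (1 + 4·5 + 9)/6 = 30/6 = 5; σ²_QA = ((9−1)/6)² = 1.778
te_Packaging design = (3 + 4·7 + 11)/6 = 42/6 = 7; σ²_Packaging design = ((11−3)/6)² = 1.778
te_Regulatory filing = (7 + 4·10 + 19)/6 = 66/6 = 11; σ²_Regulatory filing = ((19−7)/6)² = 4.000
te_Marketing collateral = (7 + 4·8 + 15)/6 = 54/6 = 9; σ²_Marketing collateral = ((15−7)/6)² = 1.778
te_Sales training = (3 + 4·5 + 13)/6 = 36/6 = 6; σ²_Sales training = ((13−3)/6)² = 2.778

Forward pass:
ES_Supplier sourcing = 0; EF_Supplier sourcing = 6
ES_Pilot run = 0; EF_Pilot run = 16
ES_QA = 0; EF_QA = 5
ES_Packaging design = 0; EF_Packaging design = 7
ES_Regulatory filing = 5; EF_Regulatory filing = 5+11 = 16
ES_Marketing collateral = 16; EF_Marketing collateral = 16+9 = 25
ES_Sales training = max(EF_Supplier sourcing=6, EF_QA=5, EF_Packaging design=7, EF_Regulatory filing=16, EF_Marketing collateral=25) = 25; EF_Sales training = 25+6 = 31
Expected project duration μ = 31 days. Critical path: Pilot run → Marketing collateral → Sales training.

Variance along critical path = 13.444 + 1.778 + 2.778 = 18.000; σ = 4.243 days.
D = μ + z·σ = 31 + 1.036·4.243 = 35.4 days

35.4 days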